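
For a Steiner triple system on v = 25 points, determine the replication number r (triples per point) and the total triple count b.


An STS(v) is a 2-(v, 3, 1) BIBD: block size k = 3, λ = 1.
Replication: r(k − 1) = λ(v − 1) ⇒ r·2 = 25 − 1 = 24 ⇒ r = 12.
Block count: b = v(v − 1)/6 = 25·24/6 = 600/6 = 100.
(Check via bk = vr: 100·3 = 300 = 25·12 = 300 ✓.)

r = 12, b = 100.


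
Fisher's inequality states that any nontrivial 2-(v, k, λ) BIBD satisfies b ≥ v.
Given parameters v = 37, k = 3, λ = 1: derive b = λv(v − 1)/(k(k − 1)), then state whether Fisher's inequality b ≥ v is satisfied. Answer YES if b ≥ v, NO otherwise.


b = λv(v − 1)/(k(k − 1)) = 1·37·36/(3·2) = 1332/6 = 222.
Compare with v = 37: b ≥ v, so Fisher's inequality holds.

YES


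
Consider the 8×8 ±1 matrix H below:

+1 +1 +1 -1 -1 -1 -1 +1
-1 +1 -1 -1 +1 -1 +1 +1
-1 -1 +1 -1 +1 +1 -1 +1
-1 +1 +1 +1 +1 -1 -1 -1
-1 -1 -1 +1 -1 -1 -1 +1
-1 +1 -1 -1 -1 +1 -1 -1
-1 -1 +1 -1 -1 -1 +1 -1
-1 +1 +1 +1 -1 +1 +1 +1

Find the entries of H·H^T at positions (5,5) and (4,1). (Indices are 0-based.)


Row 1 of H: [-1, 1, -1, -1, 1, -1, 1, 1].
Row 4 of H: [-1, -1, -1, 1, -1, -1, -1, 1].
Row 5 of H: [-1, 1, -1, -1, -1, 1, -1, -1].
(H·H^T)[5][5] = Σ_j H[5][j]·H[5][j] = (-1)² + (1)² + (-1)² + (-1)² + (-1)² + (1)² + (-1)² + (-1)² = 1 + 1 + 1 + 1 + 1 + 1 + 1 + 1 = 8.
(H·H^T)[4][1] = Σ_j H[4][j]·H[1][j] = (-1)·(-1) + (-1)·(1) + (-1)·(-1) + (1)·(-1) + (-1)·(1) + (-1)·(-1) + (-1)·(1) + (1)·(1) = 1 + -1 + 1 + -1 + -1 + 1 + -1 + 1 = 0.
So rows 4 and 1 are orthogonal; the diagonal entry equals n = 8.

(5,5) entry = 8; (4,1) entry = 0.


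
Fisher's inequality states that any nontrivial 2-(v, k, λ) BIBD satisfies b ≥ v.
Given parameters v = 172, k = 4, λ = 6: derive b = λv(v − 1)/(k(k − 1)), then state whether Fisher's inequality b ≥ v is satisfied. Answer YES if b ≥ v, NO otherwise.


b = λv(v − 1)/(k(k − 1)) = 6·172·171/(4·3) = 176472/12 = 14706.
Compare with v = 172: b ≥ v, so Fisher's inequality holds.

YES


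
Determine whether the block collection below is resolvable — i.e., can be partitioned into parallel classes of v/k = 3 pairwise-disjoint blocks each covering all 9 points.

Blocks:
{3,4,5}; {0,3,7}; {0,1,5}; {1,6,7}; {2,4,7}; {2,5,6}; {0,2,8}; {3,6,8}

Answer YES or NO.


v = 9, block size k = 3, number of blocks = 8.
For resolvability, blocks must partition into parallel classes of size v/k = 3.
Total blocks must therefore be a multiple of 3: 8 = 3·2 + 2 ⇒ not divisible ✗.
Resolvable? NO.

NO


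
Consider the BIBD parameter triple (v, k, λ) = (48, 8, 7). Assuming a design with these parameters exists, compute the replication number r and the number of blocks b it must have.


Any 2-(v, k, λ) BIBD satisfies two necessary conditions:
  (i)  Each point sits in r blocks, and counting incidences through any fixed point gives r(k − 1) = λ(v − 1), so r = λ(v − 1)/(k − 1).
  (ii) Total incidences bk = vr, so b = vr/k.
Step 1: r = λ(v − 1)/(k − 1) = 7·(48 − 1)/(8 − 1) = 7·47/7 = 329/7 = 47.
Step 2: b = vr/k = 48·47/8 = 2256/8 = 282.
Check integrality: r = 47 ∈ Z ✓, b = 282 ∈ Z ✓.
(These identities are necessary conditions: they determine r and b for any design with these parameters, but do not by themselves prove that one exists.)

r = 47, b = 282.


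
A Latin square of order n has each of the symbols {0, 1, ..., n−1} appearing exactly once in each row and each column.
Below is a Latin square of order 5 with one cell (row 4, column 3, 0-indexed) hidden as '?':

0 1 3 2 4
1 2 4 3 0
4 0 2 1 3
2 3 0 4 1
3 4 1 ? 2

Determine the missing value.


Row 4 contains symbols [1, 2, 3, 4] — missing [0].
Column 3 contains symbols [1, 2, 3, 4] — missing [0].
The missing symbol must appear in both missing sets; intersection = [0].
Therefore the hidden value is 0.

Missing value = 0.


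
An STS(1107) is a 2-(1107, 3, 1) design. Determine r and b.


An STS(v) is a 2-(v, 3, 1) BIBD: block size k = 3, λ = 1.
Replication: r(k − 1) = λ(v − 1) ⇒ r·2 = 1107 − 1 = 1106 ⇒ r = 553.
Block count: bk = vr ⇒ b·3 = 1107·553 = 612171 ⇒ b = 204057.

r = 553, b = 204057.


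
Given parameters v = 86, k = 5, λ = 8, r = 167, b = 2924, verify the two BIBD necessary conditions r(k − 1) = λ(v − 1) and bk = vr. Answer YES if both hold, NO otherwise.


Condition (i): r(k − 1) = 167·4 = 668; λ(v − 1) = 8·85 = 680. Match? NO.
Condition (ii): bk = 2924·5 = 14620; vr = 86·167 = 14362. Match? NO.
Both conditions hold? NO.

NO


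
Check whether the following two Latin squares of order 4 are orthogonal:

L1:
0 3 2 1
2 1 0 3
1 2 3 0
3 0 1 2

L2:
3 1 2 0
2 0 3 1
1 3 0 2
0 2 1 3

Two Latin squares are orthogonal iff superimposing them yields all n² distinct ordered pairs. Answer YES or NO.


Form the n² = 16 superimposed pairs (L1[i][j], L2[i][j]), row by row (rows and columns indexed from 0):
row 0: (0,3) (3,1) (2,2) (1,0)
row 1: (2,2) (1,0) (0,3) (3,1)
row 2: (1,1) (2,3) (3,0) (0,2)
row 3: (3,0) (0,2) (1,1) (2,3)
Orthogonality requires all 16 pairs distinct.
But the pair (2,2) repeats: cell (0,2) has L1 = 2, L2 = 2, and cell (1,0) has L1 = 2, L2 = 2.
A repeated pair means some other pair never occurs (only 8 distinct pairs out of 16), so the squares are not orthogonal.
Conclusion: NO.

NO


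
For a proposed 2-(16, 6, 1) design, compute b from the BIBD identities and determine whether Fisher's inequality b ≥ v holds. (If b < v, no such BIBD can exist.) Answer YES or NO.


r = λ(v − 1)/(k − 1) = 1·15/5 = 3.
b = vr/k = 16·3/6 = 8.
Fisher's inequality: b ≥ v ⇔ 8 ≥ 16? NO.

NO


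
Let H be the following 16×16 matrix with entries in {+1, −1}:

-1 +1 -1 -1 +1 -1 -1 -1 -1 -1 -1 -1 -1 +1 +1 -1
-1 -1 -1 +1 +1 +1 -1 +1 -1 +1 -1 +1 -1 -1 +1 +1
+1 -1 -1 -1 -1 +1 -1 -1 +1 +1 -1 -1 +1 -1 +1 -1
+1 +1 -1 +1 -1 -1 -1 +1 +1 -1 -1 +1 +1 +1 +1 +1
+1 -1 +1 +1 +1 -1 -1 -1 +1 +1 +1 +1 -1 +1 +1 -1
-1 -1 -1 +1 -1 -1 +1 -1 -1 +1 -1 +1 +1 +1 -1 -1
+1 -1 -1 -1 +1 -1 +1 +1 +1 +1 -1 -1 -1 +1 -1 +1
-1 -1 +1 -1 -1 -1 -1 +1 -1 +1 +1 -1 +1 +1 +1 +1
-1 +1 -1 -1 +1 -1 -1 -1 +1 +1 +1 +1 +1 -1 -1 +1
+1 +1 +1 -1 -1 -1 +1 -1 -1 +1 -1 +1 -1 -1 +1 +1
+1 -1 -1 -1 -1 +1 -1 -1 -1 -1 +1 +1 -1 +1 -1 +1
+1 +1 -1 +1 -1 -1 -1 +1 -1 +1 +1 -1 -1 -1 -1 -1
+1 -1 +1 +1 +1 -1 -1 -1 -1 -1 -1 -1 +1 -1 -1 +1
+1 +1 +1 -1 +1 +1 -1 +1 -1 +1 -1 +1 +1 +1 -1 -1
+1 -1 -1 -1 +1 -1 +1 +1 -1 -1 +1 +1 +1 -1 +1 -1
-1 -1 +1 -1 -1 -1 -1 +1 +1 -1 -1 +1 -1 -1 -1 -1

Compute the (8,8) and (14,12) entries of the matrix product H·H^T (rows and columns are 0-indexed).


Row 8 of H: [-1, 1, -1, -1, 1, -1, -1, -1, 1, 1, 1, 1, 1, -1, -1, 1].
Row 12 of H: [1, -1, 1, 1, 1, -1, -1, -1, -1, -1, -1, -1, 1, -1, -1, 1].
Row 14 of H: [1, -1, -1, -1, 1, -1, 1, 1, -1, -1, 1, 1, 1, -1, 1, -1].
(H·H^T)[8][8] = Σ_j H[8][j]·H[8][j] = (-1)² + (1)² + (-1)² + (-1)² + (1)² + (-1)² + (-1)² + (-1)² + (1)² + (1)² + (1)² + (1)² + (1)² + (-1)² + (-1)² + (1)² = 1 + 1 + 1 + 1 + 1 + 1 + 1 + 1 + 1 + 1 + 1 + 1 + 1 + 1 + 1 + 1 = 16.
(H·H^T)[14][12] = Σ_j H[14][j]·H[12][j] = (1)·(1) + (-1)·(-1) + (-1)·(1) + (-1)·(1) + (1)·(1) + (-1)·(-1) + (1)·(-1) + (1)·(-1) + (-1)·(-1) + (-1)·(-1) + (1)·(-1) + (1)·(-1) + (1)·(1) + (-1)·(-1) + (1)·(-1) + (-1)·(1) = 1 + 1 + -1 + -1 + 1 + 1 + -1 + -1 + 1 + 1 + -1 + -1 + 1 + 1 + -1 + -1 = 0.
So rows 14 and 12 are orthogonal; the diagonal entry equals n = 16.

(8,8) entry = 16; (14,12) entry = 0.


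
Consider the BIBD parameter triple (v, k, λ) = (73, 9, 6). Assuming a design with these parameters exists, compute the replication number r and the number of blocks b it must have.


Any 2-(v, k, λ) BIBD satisfies two necessary conditions:
  (i)  Each point sits in r blocks, and counting incidences through any fixed point gives r(k − 1) = λ(v − 1), so r = λ(v − 1)/(k − 1).
  (ii) Total incidences bk = vr, so b = vr/k.
Step 1: r = λ(v − 1)/(k − 1) = 6·(73 − 1)/(9 − 1) = 6·72/8 = 432/8 = 54.
Step 2: b = vr/k = 73·54/9 = 3942/9 = 438.
Check integrality: r = 54 ∈ Z ✓, b = 438 ∈ Z ✓.
(These identities are necessary conditions: they determine r and b for any design with these parameters, but do not by themselves prove that one exists.)

r = 54, b = 438.


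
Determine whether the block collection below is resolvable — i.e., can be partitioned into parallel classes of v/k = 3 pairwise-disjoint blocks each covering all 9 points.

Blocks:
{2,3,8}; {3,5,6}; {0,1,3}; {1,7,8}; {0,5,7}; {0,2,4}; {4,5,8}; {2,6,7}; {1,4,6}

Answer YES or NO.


v = 9, block size k = 3, number of blocks = 9.
For resolvability, blocks must partition into parallel classes of size v/k = 3.
Total blocks must therefore be a multiple of 3: 9 = 3·3 + 0 ⇒ divisible ✓.
Greedy packing gives 3 candidate class(es). Each should be a full parallel class (size 3, covers all 9 points).
  Class 1 (3 blocks): {2,3,8}; {0,5,7}; {1,4,6}. Points covered: [0, 1, 2, 3, 4, 5, 6, 7, 8].
  Class 2 (3 blocks): {3,5,6}; {1,7,8}; {0,2,4}. Points covered: [0, 1, 2, 3, 4, 5, 6, 7, 8].
  Class 3 (3 blocks): {0,1,3}; {4,5,8}; {2,6,7}. Points covered: [0, 1, 2, 3, 4, 5, 6, 7, 8].
All classes full (size 3)? YES. All classes cover every point? YES.
Resolvable? YES.

YES


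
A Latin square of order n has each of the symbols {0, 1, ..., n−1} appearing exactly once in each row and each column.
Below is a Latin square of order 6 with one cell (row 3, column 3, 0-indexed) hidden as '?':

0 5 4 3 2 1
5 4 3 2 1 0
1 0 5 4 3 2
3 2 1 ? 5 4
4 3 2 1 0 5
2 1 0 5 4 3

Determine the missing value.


Row 3 contains symbols [1, 2, 3, 4, 5] — missing [0].
Column 3 contains symbols [1, 2, 3, 4, 5] — missing [0].
The missing symbol must appear in both missing sets; intersection = [0].
Therefore the hidden value is 0.

Missing value = 0.


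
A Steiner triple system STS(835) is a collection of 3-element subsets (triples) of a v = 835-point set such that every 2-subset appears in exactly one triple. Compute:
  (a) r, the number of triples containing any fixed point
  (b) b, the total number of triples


An STS(v) is a 2-(v, 3, 1) BIBD: block size k = 3, λ = 1.
Replication: r(k − 1) = λ(v − 1) ⇒ r·2 = 835 − 1 = 834 ⇒ r = 417.
Block count: bk = vr ⇒ b·3 = 835·417 = 348195 ⇒ b = 116065.

r = 417, b = 116065.


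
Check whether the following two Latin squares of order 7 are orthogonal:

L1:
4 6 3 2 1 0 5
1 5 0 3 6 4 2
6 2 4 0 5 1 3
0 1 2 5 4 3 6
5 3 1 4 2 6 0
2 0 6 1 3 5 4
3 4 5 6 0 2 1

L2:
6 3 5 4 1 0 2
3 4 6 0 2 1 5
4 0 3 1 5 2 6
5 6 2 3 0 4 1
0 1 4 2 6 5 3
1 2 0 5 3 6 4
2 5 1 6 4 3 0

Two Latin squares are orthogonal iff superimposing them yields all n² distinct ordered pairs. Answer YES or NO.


Form the n² = 49 superimposed pairs (L1[i][j], L2[i][j]), row by row (rows and columns indexed from 0):
row 0: (4,6) (6,3) (3,5) (2,4) (1,1) (0,0) (5,2)
row 1: (1,3) (5,4) (0,6) (3,0) (6,2) (4,1) (2,5)
row 2: (6,4) (2,0) (4,3) (0,1) (5,5) (1,2) (3,6)
row 3: (0,5) (1,6) (2,2) (5,3) (4,0) (3,4) (6,1)
row 4: (5,0) (3,1) (1,4) (4,2) (2,6) (6,5) (0,3)
row 5: (2,1) (0,2) (6,0) (1,5) (3,3) (5,6) (4,4)
row 6: (3,2) (4,5) (5,1) (6,6) (0,4) (2,3) (1,0)
Orthogonality requires all 49 pairs distinct.
Check by first coordinate: for each symbol s of L1, list the L2 entries in the n cells where L1 = s; they must all differ.
  L1 = 0: L2 entries (in reading order) 0, 6, 1, 5, 3, 2, 4 — all 7 distinct ✓
  L1 = 1: L2 entries (in reading order) 1, 3, 2, 6, 4, 5, 0 — all 7 distinct ✓
  L1 = 2: L2 entries (in reading order) 4, 5, 0, 2, 6, 1, 3 — all 7 distinct ✓
  L1 = 3: L2 entries (in reading order) 5, 0, 6, 4, 1, 3, 2 — all 7 distinct ✓
  L1 = 4: L2 entries (in reading order) 6, 1, 3, 0, 2, 4, 5 — all 7 distinct ✓
  L1 = 5: L2 entries (in reading order) 2, 4, 5, 3, 0, 6, 1 — all 7 distinct ✓
  L1 = 6: L2 entries (in reading order) 3, 2, 4, 1, 5, 0, 6 — all 7 distinct ✓
Every symbol of L1 meets every symbol of L2 exactly once, so all 49 pairs are distinct (49 of 49).
Conclusion: YES.

YES


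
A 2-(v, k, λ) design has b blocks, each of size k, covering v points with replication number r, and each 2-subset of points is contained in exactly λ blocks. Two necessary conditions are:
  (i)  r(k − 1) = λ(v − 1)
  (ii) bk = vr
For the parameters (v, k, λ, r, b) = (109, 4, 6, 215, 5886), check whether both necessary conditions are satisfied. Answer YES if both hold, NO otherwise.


Condition (i): r(k − 1) = 215·3 = 645; λ(v − 1) = 6·108 = 648. Match? NO.
Condition (ii): bk = 5886·4 = 23544; vr = 109·215 = 23435. Match? NO.
Both conditions hold? NO.

NO


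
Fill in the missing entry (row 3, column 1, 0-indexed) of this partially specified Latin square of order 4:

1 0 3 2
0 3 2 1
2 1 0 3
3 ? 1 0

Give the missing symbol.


Row 3 contains symbols [0, 1, 3] — missing [2].
Column 1 contains symbols [0, 1, 3] — missing [2].
The missing symbol must appear in both missing sets; intersection = [2].
Therefore the hidden value is 2.

Missing value = 2.


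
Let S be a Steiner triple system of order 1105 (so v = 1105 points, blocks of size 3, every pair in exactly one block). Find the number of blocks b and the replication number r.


An STS(v) is a 2-(v, 3, 1) BIBD: block size k = 3, λ = 1.
Replication: r(k − 1) = λ(v − 1) ⇒ r·2 = 1105 − 1 = 1104 ⇒ r = 552.
Block count: bk = vr ⇒ b·3 = 1105·552 = 609960 ⇒ b = 203320.

r = 552, b = 203320.


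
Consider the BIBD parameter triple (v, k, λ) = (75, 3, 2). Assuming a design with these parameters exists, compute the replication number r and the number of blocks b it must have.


Any 2-(v, k, λ) BIBD satisfies two necessary conditions:
  (i)  Each point sits in r blocks, and counting incidences through any fixed point gives r(k − 1) = λ(v − 1), so r = λ(v − 1)/(k − 1).
  (ii) Total incidences bk = vr, so b = vr/k.
Step 1: r = λ(v − 1)/(k − 1) = 2·(75 − 1)/(3 − 1) = 2·74/2 = 148/2 = 74.
Step 2: b = vr/k = 75·74/3 = 5550/3 = 1850.
Check integrality: r = 74 ∈ Z ✓, b = 1850 ∈ Z ✓.
(These identities are necessary conditions: they determine r and b for any design with these parameters, but do not by themselves prove that one exists.)

r = 74, b = 1850.


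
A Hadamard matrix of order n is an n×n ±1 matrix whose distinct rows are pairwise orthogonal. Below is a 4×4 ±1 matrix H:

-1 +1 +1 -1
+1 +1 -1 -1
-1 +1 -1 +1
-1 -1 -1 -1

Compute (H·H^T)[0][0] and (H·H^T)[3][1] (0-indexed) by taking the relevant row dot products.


Row 0 of H: [-1, 1, 1, -1].
Row 1 of H: [1, 1, -1, -1].
Row 3 of H: [-1, -1, -1, -1].
(H·H^T)[0][0] = Σ_j H[0][j]·H[0][j] = (-1)² + (1)² + (1)² + (-1)² = 1 + 1 + 1 + 1 = 4.
(H·H^T)[3][1] = Σ_j H[3][j]·H[1][j] = (-1)·(1) + (-1)·(1) + (-1)·(-1) + (-1)·(-1) = -1 + -1 + 1 + 1 = 0.
So rows 3 and 1 are orthogonal; the diagonal entry equals n = 4.

(0,0) entry = 4; (3,1) entry = 0.


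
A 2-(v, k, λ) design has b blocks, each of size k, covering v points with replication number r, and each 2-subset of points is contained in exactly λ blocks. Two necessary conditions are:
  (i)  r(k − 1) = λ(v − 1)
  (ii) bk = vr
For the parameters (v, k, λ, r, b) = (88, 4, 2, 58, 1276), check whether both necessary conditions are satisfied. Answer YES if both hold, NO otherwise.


Condition (i): r(k − 1) = 58·3 = 174; λ(v − 1) = 2·87 = 174. Match? YES.
Condition (ii): bk = 1276·4 = 5104; vr = 88·58 = 5104. Match? YES.
Both conditions hold? YES.

YES


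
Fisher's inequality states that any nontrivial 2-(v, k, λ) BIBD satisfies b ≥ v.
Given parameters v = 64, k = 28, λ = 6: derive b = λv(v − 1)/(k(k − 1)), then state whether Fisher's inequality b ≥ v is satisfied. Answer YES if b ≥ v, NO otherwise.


b = λv(v − 1)/(k(k − 1)) = 6·64·63/(28·27) = 24192/756 = 32.
Compare with v = 64: b < v, so Fisher's inequality fails.

NO


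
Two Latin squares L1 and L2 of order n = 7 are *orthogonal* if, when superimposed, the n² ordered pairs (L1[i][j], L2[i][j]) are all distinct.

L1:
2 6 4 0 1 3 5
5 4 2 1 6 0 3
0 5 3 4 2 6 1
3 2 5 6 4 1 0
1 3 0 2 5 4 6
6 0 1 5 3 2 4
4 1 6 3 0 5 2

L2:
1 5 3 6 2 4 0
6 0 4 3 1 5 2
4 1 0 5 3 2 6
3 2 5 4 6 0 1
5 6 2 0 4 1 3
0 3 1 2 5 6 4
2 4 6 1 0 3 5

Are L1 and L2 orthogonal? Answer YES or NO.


Form the n² = 49 superimposed pairs (L1[i][j], L2[i][j]), row by row (rows and columns indexed from 0):
row 0: (2,1) (6,5) (4,3) (0,6) (1,2) (3,4) (5,0)
row 1: (5,6) (4,0) (2,4) (1,3) (6,1) (0,5) (3,2)
row 2: (0,4) (5,1) (3,0) (4,5) (2,3) (6,2) (1,6)
row 3: (3,3) (2,2) (5,5) (6,4) (4,6) (1,0) (0,1)
row 4: (1,5) (3,6) (0,2) (2,0) (5,4) (4,1) (6,3)
row 5: (6,0) (0,3) (1,1) (5,2) (3,5) (2,6) (4,4)
row 6: (4,2) (1,4) (6,6) (3,1) (0,0) (5,3) (2,5)
Orthogonality requires all 49 pairs distinct.
Check by first coordinate: for each symbol s of L1, list the L2 entries in the n cells where L1 = s; they must all differ.
  L1 = 0: L2 entries (in reading order) 6, 5, 4, 1, 2, 3, 0 — all 7 distinct ✓
  L1 = 1: L2 entries (in reading order) 2, 3, 6, 0, 5, 1, 4 — all 7 distinct ✓
  L1 = 2: L2 entries (in reading order) 1, 4, 3, 2, 0, 6, 5 — all 7 distinct ✓
  L1 = 3: L2 entries (in reading order) 4, 2, 0, 3, 6, 5, 1 — all 7 distinct ✓
  L1 = 4: L2 entries (in reading order) 3, 0, 5, 6, 1, 4, 2 — all 7 distinct ✓
  L1 = 5: L2 entries (in reading order) 0, 6, 1, 5, 4, 2, 3 — all 7 distinct ✓
  L1 = 6: L2 entries (in reading order) 5, 1, 2, 4, 3, 0, 6 — all 7 distinct ✓
Every symbol of L1 meets every symbol of L2 exactly once, so all 49 pairs are distinct (49 of 49).
Conclusion: YES.

YES


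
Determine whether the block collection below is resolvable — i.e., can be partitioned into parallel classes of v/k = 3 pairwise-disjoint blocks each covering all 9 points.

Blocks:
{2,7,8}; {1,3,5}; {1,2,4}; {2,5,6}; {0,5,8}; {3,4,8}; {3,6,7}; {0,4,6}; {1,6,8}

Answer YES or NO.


v = 9, block size k = 3, number of blocks = 9.
For resolvability, blocks must partition into parallel classes of size v/k = 3.
Total blocks must therefore be a multiple of 3: 9 = 3·3 + 0 ⇒ divisible ✓.
Consider block {2,5,6}. The only other block(s) in the collection disjoint from it are {3,4,8} — just 1 block(s). Any parallel class containing {2,5,6} would need 2 other blocks each disjoint from it, so no parallel class of size 3 can contain {2,5,6}.
Since every block must belong to some parallel class in a resolution, the collection cannot be partitioned into parallel classes.
Resolvable? NO.

NO


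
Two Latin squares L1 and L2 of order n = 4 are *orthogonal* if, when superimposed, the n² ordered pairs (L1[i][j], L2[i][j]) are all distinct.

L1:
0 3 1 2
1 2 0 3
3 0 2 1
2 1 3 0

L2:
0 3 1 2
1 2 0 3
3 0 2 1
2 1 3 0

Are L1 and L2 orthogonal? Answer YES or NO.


Form the n² = 16 superimposed pairs (L1[i][j], L2[i][j]), row by row (rows and columns indexed from 0):
row 0: (0,0) (3,3) (1,1) (2,2)
row 1: (1,1) (2,2) (0,0) (3,3)
row 2: (3,3) (0,0) (2,2) (1,1)
row 3: (2,2) (1,1) (3,3) (0,0)
Orthogonality requires all 16 pairs distinct.
But the pair (1,1) repeats: cell (0,2) has L1 = 1, L2 = 1, and cell (1,0) has L1 = 1, L2 = 1.
A repeated pair means some other pair never occurs (only 4 distinct pairs out of 16), so the squares are not orthogonal.
Conclusion: NO.

NO


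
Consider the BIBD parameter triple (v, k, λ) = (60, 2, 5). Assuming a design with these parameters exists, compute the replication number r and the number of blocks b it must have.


Any 2-(v, k, λ) BIBD satisfies two necessary conditions:
  (i)  Each point sits in r blocks, and counting incidences through any fixed point gives r(k − 1) = λ(v − 1), so r = λ(v − 1)/(k − 1).
  (ii) Total incidences bk = vr, so b = vr/k.
Step 1: r = λ(v − 1)/(k − 1) = 5·(60 − 1)/(2 − 1) = 5·59/1 = 295/1 = 295.
Step 2: b = vr/k = 60·295/2 = 17700/2 = 8850.
Check integrality: r = 295 ∈ Z ✓, b = 8850 ∈ Z ✓.
(These identities are necessary conditions: they determine r and b for any design with these parameters, but do not by themselves prove that one exists.)

r = 295, b = 8850.


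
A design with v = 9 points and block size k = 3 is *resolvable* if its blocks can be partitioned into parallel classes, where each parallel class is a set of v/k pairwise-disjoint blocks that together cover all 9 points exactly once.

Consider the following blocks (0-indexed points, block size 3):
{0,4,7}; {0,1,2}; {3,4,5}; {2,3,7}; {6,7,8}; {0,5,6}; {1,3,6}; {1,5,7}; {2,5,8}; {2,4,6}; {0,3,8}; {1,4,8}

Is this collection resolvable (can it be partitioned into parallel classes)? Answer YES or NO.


v = 9, block size k = 3, number of blocks = 12.
For resolvability, blocks must partition into parallel classes of size v/k = 3.
Total blocks must therefore be a multiple of 3: 12 = 3·4 + 0 ⇒ divisible ✓.
Greedy packing gives 4 candidate class(es). Each should be a full parallel class (size 3, covers all 9 points).
  Class 1 (3 blocks): {0,4,7}; {1,3,6}; {2,5,8}. Points covered: [0, 1, 2, 3, 4, 5, 6, 7, 8].
  Class 2 (3 blocks): {0,1,2}; {3,4,5}; {6,7,8}. Points covered: [0, 1, 2, 3, 4, 5, 6, 7, 8].
  Class 3 (3 blocks): {2,3,7}; {0,5,6}; {1,4,8}. Points covered: [0, 1, 2, 3, 4, 5, 6, 7, 8].
  Class 4 (3 blocks): {1,5,7}; {2,4,6}; {0,3,8}. Points covered: [0, 1, 2, 3, 4, 5, 6, 7, 8].
All classes full (size 3)? YES. All classes cover every point? YES.
Resolvable? YES.

YES


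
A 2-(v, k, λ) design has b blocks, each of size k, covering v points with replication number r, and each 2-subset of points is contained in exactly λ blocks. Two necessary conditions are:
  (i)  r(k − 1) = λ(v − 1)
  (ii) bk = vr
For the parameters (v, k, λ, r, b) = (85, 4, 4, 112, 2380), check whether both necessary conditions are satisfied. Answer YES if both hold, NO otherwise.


Condition (i): r(k − 1) = 112·3 = 336; λ(v − 1) = 4·84 = 336. Match? YES.
Condition (ii): bk = 2380·4 = 9520; vr = 85·112 = 9520. Match? YES.
Both conditions hold? YES.

YES


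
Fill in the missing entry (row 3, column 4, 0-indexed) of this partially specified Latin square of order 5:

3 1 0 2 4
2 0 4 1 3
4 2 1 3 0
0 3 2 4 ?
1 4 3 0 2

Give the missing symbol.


Row 3 contains symbols [0, 2, 3, 4] — missing [1].
Column 4 contains symbols [0, 2, 3, 4] — missing [1].
The missing symbol must appear in both missing sets; intersection = [1].
Therefore the hidden value is 1.

Missing value = 1.


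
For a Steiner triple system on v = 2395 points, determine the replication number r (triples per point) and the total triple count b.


An STS(v) is a 2-(v, 3, 1) BIBD: block size k = 3, λ = 1.
Replication: r(k − 1) = λ(v − 1) ⇒ r·2 = 2395 − 1 = 2394 ⇒ r = 1197.
Block count: b = v(v − 1)/6 = 2395·2394/6 = 5733630/6 = 955605.
(Check via bk = vr: 955605·3 = 2866815 = 2395·1197 = 2866815 ✓.)

r = 1197, b = 955605.


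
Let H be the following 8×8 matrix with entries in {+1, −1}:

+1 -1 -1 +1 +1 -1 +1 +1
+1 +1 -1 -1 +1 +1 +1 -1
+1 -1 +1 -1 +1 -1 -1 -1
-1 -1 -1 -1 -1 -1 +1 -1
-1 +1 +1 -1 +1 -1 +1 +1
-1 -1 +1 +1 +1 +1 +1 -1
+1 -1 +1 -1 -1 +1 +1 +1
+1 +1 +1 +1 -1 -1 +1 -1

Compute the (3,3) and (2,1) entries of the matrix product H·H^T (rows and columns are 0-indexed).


Row 1 of H: [1, 1, -1, -1, 1, 1, 1, -1].
Row 2 of H: [1, -1, 1, -1, 1, -1, -1, -1].
Row 3 of H: [-1, -1, -1, -1, -1, -1, 1, -1].
(H·H^T)[3][3] = Σ_j H[3][j]·H[3][j] = (-1)² + (-1)² + (-1)² + (-1)² + (-1)² + (-1)² + (1)² + (-1)² = 1 + 1 + 1 + 1 + 1 + 1 + 1 + 1 = 8.
(H·H^T)[2][1] = Σ_j H[2][j]·H[1][j] = (1)·(1) + (-1)·(1) + (1)·(-1) + (-1)·(-1) + (1)·(1) + (-1)·(1) + (-1)·(1) + (-1)·(-1) = 1 + -1 + -1 + 1 + 1 + -1 + -1 + 1 = 0.
So rows 2 and 1 are orthogonal; the diagonal entry equals n = 8.

(3,3) entry = 8; (2,1) entry = 0.


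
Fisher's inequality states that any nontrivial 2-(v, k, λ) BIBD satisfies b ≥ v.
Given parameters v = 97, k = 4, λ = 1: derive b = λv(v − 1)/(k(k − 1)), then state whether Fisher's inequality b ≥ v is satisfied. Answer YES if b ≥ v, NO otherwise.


b = λv(v − 1)/(k(k − 1)) = 1·97·96/(4·3) = 9312/12 = 776.
Compare with v = 97: b ≥ v, so Fisher's inequality holds.

YES


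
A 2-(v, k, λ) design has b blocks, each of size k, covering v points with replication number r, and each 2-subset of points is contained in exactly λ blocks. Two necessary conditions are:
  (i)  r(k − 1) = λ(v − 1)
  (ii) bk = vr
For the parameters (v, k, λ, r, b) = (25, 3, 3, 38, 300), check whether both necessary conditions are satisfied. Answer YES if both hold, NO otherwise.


Condition (i): r(k − 1) = 38·2 = 76; λ(v − 1) = 3·24 = 72. Match? NO.
Condition (ii): bk = 300·3 = 900; vr = 25·38 = 950. Match? NO.
Both conditions hold? NO.

NO


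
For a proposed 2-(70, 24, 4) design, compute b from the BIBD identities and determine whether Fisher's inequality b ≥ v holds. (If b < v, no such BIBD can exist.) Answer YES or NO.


b = λv(v − 1)/(k(k − 1)) = 4·70·69/(24·23) = 19320/552 = 35.
Compare with v = 70: b < v, so Fisher's inequality fails.

NO


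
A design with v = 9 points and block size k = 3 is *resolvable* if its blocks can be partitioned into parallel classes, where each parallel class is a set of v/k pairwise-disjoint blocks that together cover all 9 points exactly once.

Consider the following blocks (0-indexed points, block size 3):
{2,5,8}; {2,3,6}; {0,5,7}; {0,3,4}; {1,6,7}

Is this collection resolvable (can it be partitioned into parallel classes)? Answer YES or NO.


v = 9, block size k = 3, number of blocks = 5.
For resolvability, blocks must partition into parallel classes of size v/k = 3.
Total blocks must therefore be a multiple of 3: 5 = 3·1 + 2 ⇒ not divisible ✗.
Resolvable? NO.

NO


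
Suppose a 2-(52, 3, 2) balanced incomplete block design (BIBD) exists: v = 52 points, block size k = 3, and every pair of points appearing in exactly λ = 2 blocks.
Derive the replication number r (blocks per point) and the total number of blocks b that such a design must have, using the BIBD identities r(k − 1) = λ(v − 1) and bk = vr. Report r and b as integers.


Any 2-(v, k, λ) BIBD satisfies two necessary conditions:
  (i)  Each point sits in r blocks, and counting incidences through any fixed point gives r(k − 1) = λ(v − 1), so r = λ(v − 1)/(k − 1).
  (ii) Total incidences bk = vr, so b = vr/k.
Step 1: r = λ(v − 1)/(k − 1) = 2·(52 − 1)/(3 − 1) = 2·51/2 = 102/2 = 51.
Step 2: b = vr/k = 52·51/3 = 2652/3 = 884.
Check integrality: r = 51 ∈ Z ✓, b = 884 ∈ Z ✓.
(These identities are necessary conditions: they determine r and b for any design with these parameters, but do not by themselves prove that one exists.)

r = 51, b = 884.


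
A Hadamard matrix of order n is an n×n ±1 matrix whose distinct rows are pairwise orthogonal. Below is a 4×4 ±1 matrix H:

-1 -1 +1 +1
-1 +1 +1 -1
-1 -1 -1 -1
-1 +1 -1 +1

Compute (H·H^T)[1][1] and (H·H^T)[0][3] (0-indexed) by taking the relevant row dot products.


Row 0 of H: [-1, -1, 1, 1].
Row 1 of H: [-1, 1, 1, -1].
Row 3 of H: [-1, 1, -1, 1].
(H·H^T)[1][1] = Σ_j H[1][j]·H[1][j] = (-1)² + (1)² + (1)² + (-1)² = 1 + 1 + 1 + 1 = 4.
(H·H^T)[0][3] = Σ_j H[0][j]·H[3][j] = (-1)·(-1) + (-1)·(1) + (1)·(-1) + (1)·(1) = 1 + -1 + -1 + 1 = 0.
So rows 0 and 3 are orthogonal; the diagonal entry equals n = 4.

(1,1) entry = 4; (0,3) entry = 0.


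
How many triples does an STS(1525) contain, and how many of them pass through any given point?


An STS(v) is a 2-(v, 3, 1) BIBD: block size k = 3, λ = 1.
Replication: r(k − 1) = λ(v − 1) ⇒ r·2 = 1525 − 1 = 1524 ⇒ r = 762.
Block count: b = v(v − 1)/6 = 1525·1524/6 = 2324100/6 = 387350.

r = 762, b = 387350.


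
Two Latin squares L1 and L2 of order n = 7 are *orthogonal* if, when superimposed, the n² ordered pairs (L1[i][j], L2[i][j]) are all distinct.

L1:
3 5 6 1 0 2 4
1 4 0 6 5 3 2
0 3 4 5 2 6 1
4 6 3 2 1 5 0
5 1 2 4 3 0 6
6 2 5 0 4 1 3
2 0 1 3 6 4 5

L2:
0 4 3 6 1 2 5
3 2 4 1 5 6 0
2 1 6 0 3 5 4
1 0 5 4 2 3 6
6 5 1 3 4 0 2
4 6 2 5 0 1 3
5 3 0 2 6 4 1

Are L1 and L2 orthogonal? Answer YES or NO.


Form the n² = 49 superimposed pairs (L1[i][j], L2[i][j]), row by row (rows and columns indexed from 0):
row 0: (3,0) (5,4) (6,3) (1,6) (0,1) (2,2) (4,5)
row 1: (1,3) (4,2) (0,4) (6,1) (5,5) (3,6) (2,0)
row 2: (0,2) (3,1) (4,6) (5,0) (2,3) (6,5) (1,4)
row 3: (4,1) (6,0) (3,5) (2,4) (1,2) (5,3) (0,6)
row 4: (5,6) (1,5) (2,1) (4,3) (3,4) (0,0) (6,2)
row 5: (6,4) (2,6) (5,2) (0,5) (4,0) (1,1) (3,3)
row 6: (2,5) (0,3) (1,0) (3,2) (6,6) (4,4) (5,1)
Orthogonality requires all 49 pairs distinct.
Check by first coordinate: for each symbol s of L1, list the L2 entries in the n cells where L1 = s; they must all differ.
  L1 = 0: L2 entries (in reading order) 1, 4, 2, 6, 0, 5, 3 — all 7 distinct ✓
  L1 = 1: L2 entries (in reading order) 6, 3, 4, 2, 5, 1, 0 — all 7 distinct ✓
  L1 = 2: L2 entries (in reading order) 2, 0, 3, 4, 1, 6, 5 — all 7 distinct ✓
  L1 = 3: L2 entries (in reading order) 0, 6, 1, 5, 4, 3, 2 — all 7 distinct ✓
  L1 = 4: L2 entries (in reading order) 5, 2, 6, 1, 3, 0, 4 — all 7 distinct ✓
  L1 = 5: L2 entries (in reading order) 4, 5, 0, 3, 6, 2, 1 — all 7 distinct ✓
  L1 = 6: L2 entries (in reading order) 3, 1, 5, 0, 2, 4, 6 — all 7 distinct ✓
Every symbol of L1 meets every symbol of L2 exactly once, so all 49 pairs are distinct (49 of 49).
Conclusion: YES.

YES


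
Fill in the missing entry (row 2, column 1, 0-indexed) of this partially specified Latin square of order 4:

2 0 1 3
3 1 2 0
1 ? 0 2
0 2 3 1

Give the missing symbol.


Row 2 contains symbols [0, 1, 2] — missing [3].
Column 1 contains symbols [0, 1, 2] — missing [3].
The missing symbol must appear in both missing sets; intersection = [3].
Therefore the hidden value is 3.

Missing value = 3.


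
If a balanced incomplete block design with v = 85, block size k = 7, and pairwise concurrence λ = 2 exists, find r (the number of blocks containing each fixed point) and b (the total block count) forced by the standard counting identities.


Any 2-(v, k, λ) BIBD satisfies two necessary conditions:
  (i)  Each point sits in r blocks, and counting incidences through any fixed point gives r(k − 1) = λ(v − 1), so r = λ(v − 1)/(k − 1).
  (ii) Total incidences bk = vr, so b = vr/k.
Step 1: r = λ(v − 1)/(k − 1) = 2·(85 − 1)/(7 − 1) = 2·84/6 = 168/6 = 28.
Step 2: b = vr/k = 85·28/7 = 2380/7 = 340.
Check integrality: r = 28 ∈ Z ✓, b = 340 ∈ Z ✓.
(These identities are necessary conditions: they determine r and b for any design with these parameters, but do not by themselves prove that one exists.)

r = 28, b = 340.


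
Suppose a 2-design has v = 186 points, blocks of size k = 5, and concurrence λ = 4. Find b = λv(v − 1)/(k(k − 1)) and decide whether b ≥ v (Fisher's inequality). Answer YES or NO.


r = λ(v − 1)/(k − 1) = 4·185/4 = 185.
b = vr/k = 186·185/5 = 6882.
Fisher's inequality: b ≥ v ⇔ 6882 ≥ 186? YES.

YES


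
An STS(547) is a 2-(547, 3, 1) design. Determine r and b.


An STS(v) is a 2-(v, 3, 1) BIBD: block size k = 3, λ = 1.
Replication: r(k − 1) = λ(v − 1) ⇒ r·2 = 547 − 1 = 546 ⇒ r = 273.
Block count: bk = vr ⇒ b·3 = 547·273 = 149331 ⇒ b = 49777.
(Check via b = v(v − 1)/6 = 547·546/6 = 298662/6 = 49777.)

r = 273, b = 49777.


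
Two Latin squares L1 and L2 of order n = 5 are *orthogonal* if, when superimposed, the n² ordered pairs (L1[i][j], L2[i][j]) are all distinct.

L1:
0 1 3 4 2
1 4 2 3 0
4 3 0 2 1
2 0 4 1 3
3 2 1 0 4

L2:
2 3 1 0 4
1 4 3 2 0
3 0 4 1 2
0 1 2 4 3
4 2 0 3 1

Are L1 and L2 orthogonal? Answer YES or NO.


Form the n² = 25 superimposed pairs (L1[i][j], L2[i][j]), row by row (rows and columns indexed from 0):
row 0: (0,2) (1,3) (3,1) (4,0) (2,4)
row 1: (1,1) (4,4) (2,3) (3,2) (0,0)
row 2: (4,3) (3,0) (0,4) (2,1) (1,2)
row 3: (2,0) (0,1) (4,2) (1,4) (3,3)
row 4: (3,4) (2,2) (1,0) (0,3) (4,1)
Orthogonality requires all 25 pairs distinct.
Check by first coordinate: for each symbol s of L1, list the L2 entries in the n cells where L1 = s; they must all differ.
  L1 = 0: L2 entries (in reading order) 2, 0, 4, 1, 3 — all 5 distinct ✓
  L1 = 1: L2 entries (in reading order) 3, 1, 2, 4, 0 — all 5 distinct ✓
  L1 = 2: L2 entries (in reading order) 4, 3, 1, 0, 2 — all 5 distinct ✓
  L1 = 3: L2 entries (in reading order) 1, 2, 0, 3, 4 — all 5 distinct ✓
  L1 = 4: L2 entries (in reading order) 0, 4, 3, 2, 1 — all 5 distinct ✓
Every symbol of L1 meets every symbol of L2 exactly once, so all 25 pairs are distinct (25 of 25).
Conclusion: YES.

YES


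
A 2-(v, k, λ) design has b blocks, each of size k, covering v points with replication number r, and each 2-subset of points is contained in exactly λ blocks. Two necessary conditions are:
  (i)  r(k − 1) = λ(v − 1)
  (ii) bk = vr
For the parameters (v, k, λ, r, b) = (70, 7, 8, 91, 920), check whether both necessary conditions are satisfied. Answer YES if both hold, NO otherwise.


Condition (i): r(k − 1) = 91·6 = 546; λ(v − 1) = 8·69 = 552. Match? NO.
Condition (ii): bk = 920·7 = 6440; vr = 70·91 = 6370. Match? NO.
Both conditions hold? NO.

NO


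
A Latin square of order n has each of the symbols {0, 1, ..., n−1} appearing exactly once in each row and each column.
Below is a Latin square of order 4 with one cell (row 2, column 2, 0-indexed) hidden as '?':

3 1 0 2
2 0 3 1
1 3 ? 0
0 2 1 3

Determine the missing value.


Row 2 contains symbols [0, 1, 3] — missing [2].
Column 2 contains symbols [0, 1, 3] — missing [2].
The missing symbol must appear in both missing sets; intersection = [2].
Therefore the hidden value is 2.

Missing value = 2.


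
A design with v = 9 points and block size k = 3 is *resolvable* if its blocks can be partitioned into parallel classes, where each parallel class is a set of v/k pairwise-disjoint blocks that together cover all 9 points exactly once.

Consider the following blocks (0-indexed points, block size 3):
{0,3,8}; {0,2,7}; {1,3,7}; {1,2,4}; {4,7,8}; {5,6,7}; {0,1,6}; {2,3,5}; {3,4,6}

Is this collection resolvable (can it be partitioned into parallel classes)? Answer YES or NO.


v = 9, block size k = 3, number of blocks = 9.
For resolvability, blocks must partition into parallel classes of size v/k = 3.
Total blocks must therefore be a multiple of 3: 9 = 3·3 + 0 ⇒ divisible ✓.
Consider block {0,2,7}. The only other block(s) in the collection disjoint from it are {3,4,6} — just 1 block(s). Any parallel class containing {0,2,7} would need 2 other blocks each disjoint from it, so no parallel class of size 3 can contain {0,2,7}.
Since every block must belong to some parallel class in a resolution, the collection cannot be partitioned into parallel classes.
Resolvable? NO.

NO


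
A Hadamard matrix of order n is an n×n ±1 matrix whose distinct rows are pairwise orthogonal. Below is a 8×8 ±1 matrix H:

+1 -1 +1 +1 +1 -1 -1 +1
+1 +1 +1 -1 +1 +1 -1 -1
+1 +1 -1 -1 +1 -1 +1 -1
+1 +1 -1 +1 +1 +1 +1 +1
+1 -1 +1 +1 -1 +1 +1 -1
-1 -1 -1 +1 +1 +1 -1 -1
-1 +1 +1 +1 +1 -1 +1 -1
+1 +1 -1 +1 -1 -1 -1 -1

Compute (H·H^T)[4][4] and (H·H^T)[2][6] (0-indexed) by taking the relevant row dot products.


Row 2 of H: [1, 1, -1, -1, 1, -1, 1, -1].
Row 4 of H: [1, -1, 1, 1, -1, 1, 1, -1].
Row 6 of H: [-1, 1, 1, 1, 1, -1, 1, -1].
(H·H^T)[4][4] = Σ_j H[4][j]·H[4][j] = (1)² + (-1)² + (1)² + (1)² + (-1)² + (1)² + (1)² + (-1)² = 1 + 1 + 1 + 1 + 1 + 1 + 1 + 1 = 8.
(H·H^T)[2][6] = Σ_j H[2][j]·H[6][j] = (1)·(-1) + (1)·(1) + (-1)·(1) + (-1)·(1) + (1)·(1) + (-1)·(-1) + (1)·(1) + (-1)·(-1) = -1 + 1 + -1 + -1 + 1 + 1 + 1 + 1 = 2.
Rows 2 and 6 are not orthogonal (dot product = 2 ≠ 0), so H is not a Hadamard matrix.

(4,4) entry = 8; (2,6) entry = 2.


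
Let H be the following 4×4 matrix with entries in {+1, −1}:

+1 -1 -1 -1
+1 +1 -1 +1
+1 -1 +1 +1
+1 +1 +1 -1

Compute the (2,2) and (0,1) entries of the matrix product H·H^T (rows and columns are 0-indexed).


Row 0 of H: [1, -1, -1, -1].
Row 1 of H: [1, 1, -1, 1].
Row 2 of H: [1, -1, 1, 1].
(H·H^T)[2][2] = Σ_j H[2][j]·H[2][j] = (1)² + (-1)² + (1)² + (1)² = 1 + 1 + 1 + 1 = 4.
(H·H^T)[0][1] = Σ_j H[0][j]·H[1][j] = (1)·(1) + (-1)·(1) + (-1)·(-1) + (-1)·(1) = 1 + -1 + 1 + -1 = 0.
So rows 0 and 1 are orthogonal; the diagonal entry equals n = 4.

(2,2) entry = 4; (0,1) entry = 0.


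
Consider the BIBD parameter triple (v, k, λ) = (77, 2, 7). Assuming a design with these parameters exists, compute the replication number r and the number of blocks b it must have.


Any 2-(v, k, λ) BIBD satisfies two necessary conditions:
  (i)  Each point sits in r blocks, and counting incidences through any fixed point gives r(k − 1) = λ(v − 1), so r = λ(v − 1)/(k − 1).
  (ii) Total incidences bk = vr, so b = vr/k.
Step 1: r = λ(v − 1)/(k − 1) = 7·(77 − 1)/(2 − 1) = 7·76/1 = 532/1 = 532.
Step 2: b = vr/k = 77·532/2 = 40964/2 = 20482.
Check integrality: r = 532 ∈ Z ✓, b = 20482 ∈ Z ✓.
(These identities are necessary conditions: they determine r and b for any design with these parameters, but do not by themselves prove that one exists.)

r = 532, b = 20482.


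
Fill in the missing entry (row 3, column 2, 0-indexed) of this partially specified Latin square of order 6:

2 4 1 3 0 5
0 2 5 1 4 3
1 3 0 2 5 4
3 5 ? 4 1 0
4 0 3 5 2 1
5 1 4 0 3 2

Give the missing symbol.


Row 3 contains symbols [0, 1, 3, 4, 5] — missing [2].
Column 2 contains symbols [0, 1, 3, 4, 5] — missing [2].
The missing symbol must appear in both missing sets; intersection = [2].
Therefore the hidden value is 2.

Missing value = 2.


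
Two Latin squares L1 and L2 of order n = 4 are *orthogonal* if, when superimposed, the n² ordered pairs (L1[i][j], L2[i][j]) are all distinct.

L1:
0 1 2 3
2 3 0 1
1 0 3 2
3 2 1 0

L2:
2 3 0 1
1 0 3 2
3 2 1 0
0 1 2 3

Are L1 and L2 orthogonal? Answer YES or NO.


Form the n² = 16 superimposed pairs (L1[i][j], L2[i][j]), row by row (rows and columns indexed from 0):
row 0: (0,2) (1,3) (2,0) (3,1)
row 1: (2,1) (3,0) (0,3) (1,2)
row 2: (1,3) (0,2) (3,1) (2,0)
row 3: (3,0) (2,1) (1,2) (0,3)
Orthogonality requires all 16 pairs distinct.
But the pair (1,3) repeats: cell (0,1) has L1 = 1, L2 = 3, and cell (2,0) has L1 = 1, L2 = 3.
A repeated pair means some other pair never occurs (only 8 distinct pairs out of 16), so the squares are not orthogonal.
Conclusion: NO.

NO


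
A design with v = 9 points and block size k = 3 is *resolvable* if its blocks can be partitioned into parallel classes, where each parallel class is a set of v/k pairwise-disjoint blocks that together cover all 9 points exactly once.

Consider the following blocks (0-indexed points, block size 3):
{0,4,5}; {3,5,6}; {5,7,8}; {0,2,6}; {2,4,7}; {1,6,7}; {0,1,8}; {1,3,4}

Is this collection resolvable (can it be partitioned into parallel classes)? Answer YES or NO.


v = 9, block size k = 3, number of blocks = 8.
For resolvability, blocks must partition into parallel classes of size v/k = 3.
Total blocks must therefore be a multiple of 3: 8 = 3·2 + 2 ⇒ not divisible ✗.
Resolvable? NO.

NO


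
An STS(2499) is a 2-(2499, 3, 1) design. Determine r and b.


An STS(v) is a 2-(v, 3, 1) BIBD: block size k = 3, λ = 1.
Replication: r(k − 1) = λ(v − 1) ⇒ r·2 = 2499 − 1 = 2498 ⇒ r = 1249.
Block count: b = v(v − 1)/6 = 2499·2498/6 = 6242502/6 = 1040417.

r = 1249, b = 1040417.


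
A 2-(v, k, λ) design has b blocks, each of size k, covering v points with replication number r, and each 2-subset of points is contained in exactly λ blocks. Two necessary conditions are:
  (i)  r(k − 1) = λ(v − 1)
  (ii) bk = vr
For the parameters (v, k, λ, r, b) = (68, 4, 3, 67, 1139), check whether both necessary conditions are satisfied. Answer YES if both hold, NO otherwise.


Condition (i): r(k − 1) = 67·3 = 201; λ(v − 1) = 3·67 = 201. Match? YES.
Condition (ii): bk = 1139·4 = 4556; vr = 68·67 = 4556. Match? YES.
Both conditions hold? YES.

YES


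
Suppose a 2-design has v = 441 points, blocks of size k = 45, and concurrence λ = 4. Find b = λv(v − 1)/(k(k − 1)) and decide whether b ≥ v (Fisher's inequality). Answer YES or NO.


r = λ(v − 1)/(k − 1) = 4·440/44 = 40.
b = vr/k = 441·40/45 = 392.
Fisher's inequality: b ≥ v ⇔ 392 ≥ 441? NO.

NO
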